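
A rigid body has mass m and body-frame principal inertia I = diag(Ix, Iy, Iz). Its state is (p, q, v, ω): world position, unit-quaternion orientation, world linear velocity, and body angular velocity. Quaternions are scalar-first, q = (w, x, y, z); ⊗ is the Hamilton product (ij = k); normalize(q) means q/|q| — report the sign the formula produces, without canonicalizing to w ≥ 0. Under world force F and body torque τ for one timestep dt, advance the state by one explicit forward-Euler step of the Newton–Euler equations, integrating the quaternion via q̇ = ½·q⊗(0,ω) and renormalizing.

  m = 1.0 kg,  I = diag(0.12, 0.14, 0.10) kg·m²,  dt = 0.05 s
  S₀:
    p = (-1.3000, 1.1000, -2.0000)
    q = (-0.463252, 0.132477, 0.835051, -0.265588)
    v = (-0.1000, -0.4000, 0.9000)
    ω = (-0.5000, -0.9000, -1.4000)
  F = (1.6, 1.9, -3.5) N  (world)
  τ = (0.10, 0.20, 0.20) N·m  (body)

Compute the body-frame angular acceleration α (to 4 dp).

ω×(Iω) gyroscopic = (-0.0504, 0.0140, 0.0090)
α = I⁻¹(τ − ω×Iω) = (1.2533, 1.3286, 1.9100)

α = (1.2533, 1.3286, 1.9100)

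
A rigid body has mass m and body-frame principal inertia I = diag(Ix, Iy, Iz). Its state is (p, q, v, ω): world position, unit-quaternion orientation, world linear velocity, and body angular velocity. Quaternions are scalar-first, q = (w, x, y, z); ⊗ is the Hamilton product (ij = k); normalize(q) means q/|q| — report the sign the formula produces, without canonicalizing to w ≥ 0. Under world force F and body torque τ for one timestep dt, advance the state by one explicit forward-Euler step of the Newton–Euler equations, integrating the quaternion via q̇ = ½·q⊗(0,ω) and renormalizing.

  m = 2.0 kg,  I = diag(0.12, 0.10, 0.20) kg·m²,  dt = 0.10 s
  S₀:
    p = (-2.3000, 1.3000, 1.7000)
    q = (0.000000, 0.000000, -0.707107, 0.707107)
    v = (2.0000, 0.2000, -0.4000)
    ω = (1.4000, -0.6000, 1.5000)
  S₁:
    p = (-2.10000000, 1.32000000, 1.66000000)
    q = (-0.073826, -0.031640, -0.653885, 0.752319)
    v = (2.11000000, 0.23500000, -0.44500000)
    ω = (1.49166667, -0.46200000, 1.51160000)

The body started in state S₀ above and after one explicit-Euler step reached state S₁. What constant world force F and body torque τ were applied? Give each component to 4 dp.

Δω = ω₁−ω₀ = (0.09166667, 0.13800000, 0.01160000)
gyro term ω₀×Iω₀ = (-0.0900, -0.1680, 0.0168)
applied torque τ = (0.0200, -0.0300, 0.0400)
velocity change Δv = (0.11000000, 0.03500000, -0.04500000)
applied force F = (2.2000, 0.7000, -0.9000)

F = (2.2000, 0.7000, -0.9000)
τ = (0.0200, -0.0300, 0.0400)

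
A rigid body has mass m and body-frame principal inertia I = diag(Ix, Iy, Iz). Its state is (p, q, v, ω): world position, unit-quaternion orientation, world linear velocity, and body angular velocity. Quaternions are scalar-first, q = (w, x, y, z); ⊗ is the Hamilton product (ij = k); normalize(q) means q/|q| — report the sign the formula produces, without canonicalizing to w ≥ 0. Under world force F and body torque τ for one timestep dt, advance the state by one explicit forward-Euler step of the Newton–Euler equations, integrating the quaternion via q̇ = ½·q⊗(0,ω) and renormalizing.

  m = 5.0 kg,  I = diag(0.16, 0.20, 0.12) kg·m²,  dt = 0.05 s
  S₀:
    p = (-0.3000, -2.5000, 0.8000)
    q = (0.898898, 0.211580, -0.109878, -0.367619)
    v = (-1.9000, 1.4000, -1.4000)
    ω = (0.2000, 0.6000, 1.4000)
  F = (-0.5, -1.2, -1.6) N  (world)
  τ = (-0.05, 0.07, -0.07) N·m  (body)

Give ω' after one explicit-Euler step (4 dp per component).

ω' = (0.2054, 0.6147, 1.3688)

angular accel α = (0.1075, 0.2940, -0.6233)
ω + α·dt = (0.2054, 0.6147, 1.3688)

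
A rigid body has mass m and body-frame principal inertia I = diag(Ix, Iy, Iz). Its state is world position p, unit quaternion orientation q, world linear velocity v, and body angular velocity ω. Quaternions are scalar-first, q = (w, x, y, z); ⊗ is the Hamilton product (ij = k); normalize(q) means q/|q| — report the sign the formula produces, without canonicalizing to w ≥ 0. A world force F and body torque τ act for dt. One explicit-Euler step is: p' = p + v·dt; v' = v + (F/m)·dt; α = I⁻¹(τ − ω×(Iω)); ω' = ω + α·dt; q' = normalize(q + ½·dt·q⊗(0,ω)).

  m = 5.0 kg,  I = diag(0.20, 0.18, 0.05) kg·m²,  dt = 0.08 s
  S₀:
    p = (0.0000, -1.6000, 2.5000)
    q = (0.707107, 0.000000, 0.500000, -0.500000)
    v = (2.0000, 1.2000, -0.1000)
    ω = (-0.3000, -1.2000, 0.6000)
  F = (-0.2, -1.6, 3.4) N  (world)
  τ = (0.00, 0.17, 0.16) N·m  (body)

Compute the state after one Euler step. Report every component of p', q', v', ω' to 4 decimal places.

a = F/m = (-0.0400, -0.3200, 0.6800)
new position p' = (0.1600, -1.5040, 2.4920)
new velocity v' = (1.9968, 1.1744, -0.0456)
α = I⁻¹(τ − ω×Iω) = (-0.4680, 1.0944, 3.3440)
ω + α·dt = (-0.3374, -1.1124, 0.8675)
q⊗(0,ω) = (0.9000000, -0.5121321, -0.6985284, 0.5742642)
q + ½dt·q⊗(0,ω), renormalized = (0.7420, -0.0205, 0.4713, -0.4763)

p' = (0.1600, -1.5040, 2.4920)
q' = (0.7420, -0.0205, 0.4713, -0.4763)
v' = (1.9968, 1.1744, -0.0456)
ω' = (-0.3374, -1.1124, 0.8675)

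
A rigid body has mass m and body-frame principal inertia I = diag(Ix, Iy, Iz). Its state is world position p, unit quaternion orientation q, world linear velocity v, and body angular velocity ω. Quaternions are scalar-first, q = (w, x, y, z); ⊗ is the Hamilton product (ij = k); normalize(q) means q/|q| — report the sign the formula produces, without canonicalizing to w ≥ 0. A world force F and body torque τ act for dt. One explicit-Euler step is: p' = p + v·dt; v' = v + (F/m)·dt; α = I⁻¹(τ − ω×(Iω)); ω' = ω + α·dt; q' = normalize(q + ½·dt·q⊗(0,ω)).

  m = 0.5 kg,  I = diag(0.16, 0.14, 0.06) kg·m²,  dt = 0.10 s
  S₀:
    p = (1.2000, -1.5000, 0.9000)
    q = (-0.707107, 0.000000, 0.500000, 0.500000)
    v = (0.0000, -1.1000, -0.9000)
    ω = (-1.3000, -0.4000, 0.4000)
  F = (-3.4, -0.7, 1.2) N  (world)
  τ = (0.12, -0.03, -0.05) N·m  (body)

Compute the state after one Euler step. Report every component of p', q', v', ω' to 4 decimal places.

angular accel α = (0.6700, 0.1571, -0.6600)
new body rate ω' = (-1.2330, -0.3843, 0.3340)
2q̇ = q⊗(0,ω) = (0.0000000, 1.3192391, -0.3671572, 0.3671572)
updated quaternion q' = (-0.7053, 0.0658, 0.4804, 0.5171)
linear accel F/m = (-6.8000, -1.4000, 2.4000)
new position p' = (1.2000, -1.6100, 0.8100)
v + (F/m)dt = (-0.6800, -1.2400, -0.6600)

p' = (1.2000, -1.6100, 0.8100)
q' = (-0.7053, 0.0658, 0.4804, 0.5171)
v' = (-0.6800, -1.2400, -0.6600)
ω' = (-1.2330, -0.3843, 0.3340)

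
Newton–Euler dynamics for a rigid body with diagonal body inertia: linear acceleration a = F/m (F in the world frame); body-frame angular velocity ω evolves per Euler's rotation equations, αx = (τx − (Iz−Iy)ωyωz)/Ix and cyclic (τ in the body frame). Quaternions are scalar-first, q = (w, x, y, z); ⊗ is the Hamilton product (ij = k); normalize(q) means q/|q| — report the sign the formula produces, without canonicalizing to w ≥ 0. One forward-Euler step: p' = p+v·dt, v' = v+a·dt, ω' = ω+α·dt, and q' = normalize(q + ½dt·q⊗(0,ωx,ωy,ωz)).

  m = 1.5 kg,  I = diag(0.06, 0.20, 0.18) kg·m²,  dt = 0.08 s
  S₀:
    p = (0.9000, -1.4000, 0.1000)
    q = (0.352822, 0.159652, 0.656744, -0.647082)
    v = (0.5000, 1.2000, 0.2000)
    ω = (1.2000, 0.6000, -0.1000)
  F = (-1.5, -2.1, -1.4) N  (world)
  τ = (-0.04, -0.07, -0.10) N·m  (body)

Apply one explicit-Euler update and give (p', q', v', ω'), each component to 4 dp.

a = (-1.0000, -1.4000, -0.9333)
p' = p + v·dt = (0.9400, -1.3040, 0.1160)
v + (F/m)dt = (0.4200, 1.0880, 0.1253)
gyro term ω×Iω = (0.0012, 0.0144, 0.1008)
α = I⁻¹(τ − ω×Iω) = (-0.6867, -0.4220, -1.1156)
new body rate ω' = (1.1451, 0.5662, -0.1892)
q⊗(0,ω) = (-0.6503370, 0.7459612, -0.5488400, -0.7275838)
updated quaternion q' = (0.3263, 0.1892, 0.6339, -0.6752)

p' = (0.9400, -1.3040, 0.1160)
q' = (0.3263, 0.1892, 0.6339, -0.6752)
v' = (0.4200, 1.0880, 0.1253)
ω' = (1.1451, 0.5662, -0.1892)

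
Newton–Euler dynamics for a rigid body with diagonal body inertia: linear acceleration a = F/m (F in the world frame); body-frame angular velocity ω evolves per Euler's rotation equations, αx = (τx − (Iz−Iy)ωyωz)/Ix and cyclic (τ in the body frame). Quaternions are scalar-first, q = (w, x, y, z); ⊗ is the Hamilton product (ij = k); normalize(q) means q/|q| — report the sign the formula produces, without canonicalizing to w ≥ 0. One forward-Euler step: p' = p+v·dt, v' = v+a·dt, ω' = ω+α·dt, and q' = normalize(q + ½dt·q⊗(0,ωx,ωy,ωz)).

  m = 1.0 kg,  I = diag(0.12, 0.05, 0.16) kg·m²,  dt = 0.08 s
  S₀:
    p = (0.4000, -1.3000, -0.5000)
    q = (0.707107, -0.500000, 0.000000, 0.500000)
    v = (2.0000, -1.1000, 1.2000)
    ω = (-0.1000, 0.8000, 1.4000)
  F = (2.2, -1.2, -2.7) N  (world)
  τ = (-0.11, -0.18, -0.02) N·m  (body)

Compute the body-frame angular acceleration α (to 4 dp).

α = (-1.9433, -3.7120, -0.1600)

precession coupling ω×(Iω) = (0.1232, 0.0056, 0.0056)
α = I⁻¹(τ − ω×Iω) = (-1.9433, -3.7120, -0.1600)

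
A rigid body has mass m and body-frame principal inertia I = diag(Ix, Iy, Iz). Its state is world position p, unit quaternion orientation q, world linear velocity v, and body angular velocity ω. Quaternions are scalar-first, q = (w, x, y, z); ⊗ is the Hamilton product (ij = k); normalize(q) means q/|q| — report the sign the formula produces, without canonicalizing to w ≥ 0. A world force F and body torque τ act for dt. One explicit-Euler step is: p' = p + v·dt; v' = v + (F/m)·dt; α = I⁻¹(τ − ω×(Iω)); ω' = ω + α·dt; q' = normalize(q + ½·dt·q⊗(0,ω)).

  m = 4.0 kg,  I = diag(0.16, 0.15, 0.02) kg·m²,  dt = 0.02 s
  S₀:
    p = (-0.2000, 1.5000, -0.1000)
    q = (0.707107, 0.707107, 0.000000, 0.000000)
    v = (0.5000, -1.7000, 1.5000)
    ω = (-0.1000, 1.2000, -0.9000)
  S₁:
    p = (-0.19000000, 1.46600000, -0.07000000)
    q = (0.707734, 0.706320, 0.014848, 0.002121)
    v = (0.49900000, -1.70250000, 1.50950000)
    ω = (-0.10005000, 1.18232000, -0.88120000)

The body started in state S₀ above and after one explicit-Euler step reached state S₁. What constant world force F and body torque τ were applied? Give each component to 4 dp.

F = (-0.2000, -0.5000, 1.9000)
τ = (0.1400, -0.1200, 0.0200)

velocity change Δv = (-0.00100000, -0.00250000, 0.00950000)
F = m·Δv/dt = (-0.2000, -0.5000, 1.9000)
rate change Δω = (-0.00005000, -0.01768000, 0.01880000)
τ = I·(Δω/dt) + ω₀×(Iω₀) = (0.1400, -0.1200, 0.0200)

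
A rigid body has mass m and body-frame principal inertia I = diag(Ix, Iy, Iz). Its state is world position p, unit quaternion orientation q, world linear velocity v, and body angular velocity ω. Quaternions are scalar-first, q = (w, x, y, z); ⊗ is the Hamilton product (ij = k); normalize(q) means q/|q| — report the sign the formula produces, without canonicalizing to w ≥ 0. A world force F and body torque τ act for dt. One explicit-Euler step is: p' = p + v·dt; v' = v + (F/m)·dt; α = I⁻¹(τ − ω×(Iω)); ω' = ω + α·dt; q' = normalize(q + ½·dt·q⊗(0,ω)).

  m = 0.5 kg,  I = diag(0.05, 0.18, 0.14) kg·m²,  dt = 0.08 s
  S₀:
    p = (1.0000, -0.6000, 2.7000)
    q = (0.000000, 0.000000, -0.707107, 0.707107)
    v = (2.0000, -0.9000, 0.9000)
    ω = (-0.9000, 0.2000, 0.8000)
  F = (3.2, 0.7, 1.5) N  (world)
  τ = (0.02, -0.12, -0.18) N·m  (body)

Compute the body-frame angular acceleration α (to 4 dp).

α = (0.5280, -1.0267, -1.1186)

ω×(Iω) gyroscopic = (-0.0064, 0.0648, -0.0234)
(τ − ω×Iω)/I = (0.5280, -1.0267, -1.1186)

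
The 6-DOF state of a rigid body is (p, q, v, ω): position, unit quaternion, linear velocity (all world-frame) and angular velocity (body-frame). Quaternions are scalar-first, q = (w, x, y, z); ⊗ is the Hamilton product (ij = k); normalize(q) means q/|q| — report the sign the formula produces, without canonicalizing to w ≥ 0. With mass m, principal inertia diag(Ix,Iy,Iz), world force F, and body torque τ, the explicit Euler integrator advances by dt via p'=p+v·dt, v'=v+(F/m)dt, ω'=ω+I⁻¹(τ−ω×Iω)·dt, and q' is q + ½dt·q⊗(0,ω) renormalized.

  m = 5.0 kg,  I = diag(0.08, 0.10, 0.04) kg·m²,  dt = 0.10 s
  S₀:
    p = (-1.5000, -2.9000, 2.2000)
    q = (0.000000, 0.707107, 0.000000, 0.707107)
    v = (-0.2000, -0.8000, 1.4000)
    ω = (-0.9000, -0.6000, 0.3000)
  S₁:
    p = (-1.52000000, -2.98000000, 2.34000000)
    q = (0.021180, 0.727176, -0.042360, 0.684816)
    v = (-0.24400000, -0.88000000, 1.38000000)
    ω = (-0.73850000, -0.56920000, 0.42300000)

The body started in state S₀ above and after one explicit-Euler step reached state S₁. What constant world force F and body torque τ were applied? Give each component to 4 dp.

ω₁ − ω₀ = (0.16150000, 0.03080000, 0.12300000)
τ = I·(Δω/dt) + ω₀×(Iω₀) = (0.1400, 0.0200, 0.0600)
Δv = v₁−v₀ = (-0.04400000, -0.08000000, -0.02000000)
m·(v₁−v₀)/dt = (-2.2000, -4.0000, -1.0000)

F = (-2.2000, -4.0000, -1.0000)
τ = (0.1400, 0.0200, 0.0600)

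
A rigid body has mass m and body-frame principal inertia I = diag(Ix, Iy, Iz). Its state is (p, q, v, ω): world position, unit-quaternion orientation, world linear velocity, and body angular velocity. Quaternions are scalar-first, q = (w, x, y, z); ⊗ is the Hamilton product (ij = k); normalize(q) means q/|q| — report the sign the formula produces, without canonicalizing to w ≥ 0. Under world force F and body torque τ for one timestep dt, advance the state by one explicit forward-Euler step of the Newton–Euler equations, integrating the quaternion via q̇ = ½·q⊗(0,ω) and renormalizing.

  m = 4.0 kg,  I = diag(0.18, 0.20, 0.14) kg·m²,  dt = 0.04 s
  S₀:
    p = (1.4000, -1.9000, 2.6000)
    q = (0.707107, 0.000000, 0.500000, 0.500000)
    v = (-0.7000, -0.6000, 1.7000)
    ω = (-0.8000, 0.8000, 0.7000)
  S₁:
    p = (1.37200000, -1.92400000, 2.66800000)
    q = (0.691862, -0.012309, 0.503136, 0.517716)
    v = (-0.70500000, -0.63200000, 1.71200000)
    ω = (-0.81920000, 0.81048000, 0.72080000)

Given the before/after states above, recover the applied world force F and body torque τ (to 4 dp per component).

F = (-0.5000, -3.2000, 1.2000)
τ = (-0.1200, 0.0300, 0.0600)

v₁ − v₀ = (-0.00500000, -0.03200000, 0.01200000)
applied force F = (-0.5000, -3.2000, 1.2000)
Δω = ω₁−ω₀ = (-0.01920000, 0.01048000, 0.02080000)
precession coupling = (-0.0336, -0.0224, -0.0128)
applied torque τ = (-0.1200, 0.0300, 0.0600)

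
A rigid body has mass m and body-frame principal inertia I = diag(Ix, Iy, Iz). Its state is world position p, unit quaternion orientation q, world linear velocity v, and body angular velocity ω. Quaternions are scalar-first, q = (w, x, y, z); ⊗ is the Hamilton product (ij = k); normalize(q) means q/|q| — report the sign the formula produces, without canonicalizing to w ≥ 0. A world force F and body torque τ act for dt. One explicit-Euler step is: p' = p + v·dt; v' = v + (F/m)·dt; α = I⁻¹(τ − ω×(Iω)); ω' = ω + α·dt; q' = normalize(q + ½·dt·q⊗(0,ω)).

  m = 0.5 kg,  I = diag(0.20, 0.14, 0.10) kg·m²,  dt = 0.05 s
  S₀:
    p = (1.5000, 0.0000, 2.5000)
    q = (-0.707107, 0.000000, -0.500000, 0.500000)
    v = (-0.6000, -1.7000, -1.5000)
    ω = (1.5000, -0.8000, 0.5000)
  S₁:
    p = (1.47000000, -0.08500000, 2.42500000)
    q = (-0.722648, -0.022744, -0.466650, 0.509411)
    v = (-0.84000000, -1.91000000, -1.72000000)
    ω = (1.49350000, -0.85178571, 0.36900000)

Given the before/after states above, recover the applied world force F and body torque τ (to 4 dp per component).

F = (-2.4000, -2.1000, -2.2000)
τ = (-0.0100, -0.0700, -0.1900)

rate change Δω = (-0.00650000, -0.05178571, -0.13100000)
precession coupling = (0.0160, 0.0750, 0.0720)
applied torque τ = (-0.0100, -0.0700, -0.1900)
Δv = v₁−v₀ = (-0.24000000, -0.21000000, -0.22000000)
F = m·Δv/dt = (-2.4000, -2.1000, -2.2000)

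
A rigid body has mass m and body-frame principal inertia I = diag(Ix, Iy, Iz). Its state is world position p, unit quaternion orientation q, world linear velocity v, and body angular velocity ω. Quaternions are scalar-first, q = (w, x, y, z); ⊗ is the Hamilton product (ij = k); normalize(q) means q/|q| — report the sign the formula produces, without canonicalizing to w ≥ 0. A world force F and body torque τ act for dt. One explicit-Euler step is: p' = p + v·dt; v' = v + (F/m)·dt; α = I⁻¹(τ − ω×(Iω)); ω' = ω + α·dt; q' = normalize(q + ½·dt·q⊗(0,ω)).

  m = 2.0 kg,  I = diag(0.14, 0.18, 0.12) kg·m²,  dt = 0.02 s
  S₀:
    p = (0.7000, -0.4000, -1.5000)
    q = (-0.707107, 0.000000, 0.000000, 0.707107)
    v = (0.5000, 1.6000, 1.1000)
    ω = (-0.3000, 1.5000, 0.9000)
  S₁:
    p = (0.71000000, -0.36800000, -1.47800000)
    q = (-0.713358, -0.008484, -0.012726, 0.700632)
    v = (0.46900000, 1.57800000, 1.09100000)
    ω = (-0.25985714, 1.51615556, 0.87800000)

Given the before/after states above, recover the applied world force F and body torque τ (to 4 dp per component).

F = (-3.1000, -2.2000, -0.9000)
τ = (0.2000, 0.1400, -0.1500)

Δv = v₁−v₀ = (-0.03100000, -0.02200000, -0.00900000)
m·(v₁−v₀)/dt = (-3.1000, -2.2000, -0.9000)
Δω = ω₁−ω₀ = (0.04014286, 0.01615556, -0.02200000)
ω₀×(Iω₀) = (-0.0810, -0.0054, -0.0180)
I·α + gyro = (0.2000, 0.1400, -0.1500)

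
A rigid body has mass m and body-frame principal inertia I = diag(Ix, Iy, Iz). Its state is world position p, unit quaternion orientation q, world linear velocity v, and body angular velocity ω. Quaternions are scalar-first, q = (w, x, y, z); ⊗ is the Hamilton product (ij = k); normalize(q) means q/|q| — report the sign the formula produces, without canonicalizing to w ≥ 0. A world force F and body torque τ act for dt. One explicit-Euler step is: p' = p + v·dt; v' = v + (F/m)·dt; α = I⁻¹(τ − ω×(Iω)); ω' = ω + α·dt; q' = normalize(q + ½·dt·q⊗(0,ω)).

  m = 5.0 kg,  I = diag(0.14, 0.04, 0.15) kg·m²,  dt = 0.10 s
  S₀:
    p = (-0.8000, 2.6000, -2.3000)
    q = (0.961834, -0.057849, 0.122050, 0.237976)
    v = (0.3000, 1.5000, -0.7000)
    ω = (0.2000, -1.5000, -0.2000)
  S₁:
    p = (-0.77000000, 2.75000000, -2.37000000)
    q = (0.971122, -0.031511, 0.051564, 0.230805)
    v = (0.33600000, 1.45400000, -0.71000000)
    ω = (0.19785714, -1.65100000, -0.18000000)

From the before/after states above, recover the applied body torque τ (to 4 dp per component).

Δω = ω₁−ω₀ = (-0.00214286, -0.15100000, 0.02000000)
gyro term ω₀×Iω₀ = (0.0330, 0.0004, 0.0300)
applied torque τ = (0.0300, -0.0600, 0.0600)

τ = (0.0300, -0.0600, 0.0600)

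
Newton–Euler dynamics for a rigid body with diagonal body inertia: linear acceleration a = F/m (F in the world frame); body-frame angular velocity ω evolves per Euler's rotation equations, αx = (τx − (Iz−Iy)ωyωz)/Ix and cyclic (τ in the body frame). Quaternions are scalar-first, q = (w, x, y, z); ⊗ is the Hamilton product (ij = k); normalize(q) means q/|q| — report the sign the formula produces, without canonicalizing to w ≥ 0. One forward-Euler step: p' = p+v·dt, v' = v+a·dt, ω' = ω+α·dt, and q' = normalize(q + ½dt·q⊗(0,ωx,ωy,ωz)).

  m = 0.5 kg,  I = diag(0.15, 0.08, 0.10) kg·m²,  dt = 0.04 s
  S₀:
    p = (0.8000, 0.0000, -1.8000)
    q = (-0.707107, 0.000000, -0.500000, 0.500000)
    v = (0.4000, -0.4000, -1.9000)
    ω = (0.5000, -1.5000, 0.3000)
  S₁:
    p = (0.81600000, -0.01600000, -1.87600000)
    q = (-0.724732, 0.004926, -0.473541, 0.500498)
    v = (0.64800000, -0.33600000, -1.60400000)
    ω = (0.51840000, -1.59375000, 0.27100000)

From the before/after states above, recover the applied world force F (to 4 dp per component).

v₁ − v₀ = (0.24800000, 0.06400000, 0.29600000)
applied force F = (3.1000, 0.8000, 3.7000)

F = (3.1000, 0.8000, 3.7000)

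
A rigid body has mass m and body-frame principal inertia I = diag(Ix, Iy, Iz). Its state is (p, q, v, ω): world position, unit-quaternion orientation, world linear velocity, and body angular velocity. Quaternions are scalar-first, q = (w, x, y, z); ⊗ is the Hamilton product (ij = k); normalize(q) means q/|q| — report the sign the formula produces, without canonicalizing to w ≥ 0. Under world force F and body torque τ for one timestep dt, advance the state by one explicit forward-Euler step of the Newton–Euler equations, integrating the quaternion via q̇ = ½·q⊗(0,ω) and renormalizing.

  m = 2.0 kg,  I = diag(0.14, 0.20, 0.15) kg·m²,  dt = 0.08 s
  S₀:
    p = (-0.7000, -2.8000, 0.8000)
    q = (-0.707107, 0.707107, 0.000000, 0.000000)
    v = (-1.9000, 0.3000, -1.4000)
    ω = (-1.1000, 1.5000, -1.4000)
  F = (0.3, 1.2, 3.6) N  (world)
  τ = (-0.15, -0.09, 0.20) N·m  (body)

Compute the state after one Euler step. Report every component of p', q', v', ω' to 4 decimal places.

p + v·dt = (-0.8520, -2.7760, 0.6880)
new velocity v' = (-1.8880, 0.3480, -1.2560)
precession coupling ω×(Iω) = (0.1050, -0.0154, -0.0990)
α = I⁻¹(τ − ω×Iω) = (-1.8214, -0.3730, 1.9933)
new body rate ω' = (-1.2457, 1.4702, -1.2405)
q⊗(0,ω) = (0.7778177, 0.7778177, -0.0707107, 2.0506103)
q + ½dt·q⊗(0,ω), renormalized = (-0.6731, 0.7350, -0.0028, 0.0817)

p' = (-0.8520, -2.7760, 0.6880)
q' = (-0.6731, 0.7350, -0.0028, 0.0817)
v' = (-1.8880, 0.3480, -1.2560)
ω' = (-1.2457, 1.4702, -1.2405)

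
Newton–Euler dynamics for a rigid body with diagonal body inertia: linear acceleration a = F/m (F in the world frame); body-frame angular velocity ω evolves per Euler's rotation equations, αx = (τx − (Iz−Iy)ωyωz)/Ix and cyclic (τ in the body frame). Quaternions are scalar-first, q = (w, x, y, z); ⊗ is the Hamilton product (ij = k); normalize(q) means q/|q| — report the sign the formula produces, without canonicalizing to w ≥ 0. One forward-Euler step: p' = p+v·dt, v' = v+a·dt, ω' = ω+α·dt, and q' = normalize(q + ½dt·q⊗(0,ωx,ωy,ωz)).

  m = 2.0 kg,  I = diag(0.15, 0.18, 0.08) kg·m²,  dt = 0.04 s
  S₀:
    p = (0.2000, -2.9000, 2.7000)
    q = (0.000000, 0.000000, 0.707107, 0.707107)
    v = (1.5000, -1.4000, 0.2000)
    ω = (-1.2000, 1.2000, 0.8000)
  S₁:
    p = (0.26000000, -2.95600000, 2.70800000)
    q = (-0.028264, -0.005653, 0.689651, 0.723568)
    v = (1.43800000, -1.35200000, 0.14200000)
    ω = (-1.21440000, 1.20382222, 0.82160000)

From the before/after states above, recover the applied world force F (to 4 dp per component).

F = (-3.1000, 2.4000, -2.9000)

v₁ − v₀ = (-0.06200000, 0.04800000, -0.05800000)
applied force F = (-3.1000, 2.4000, -2.9000)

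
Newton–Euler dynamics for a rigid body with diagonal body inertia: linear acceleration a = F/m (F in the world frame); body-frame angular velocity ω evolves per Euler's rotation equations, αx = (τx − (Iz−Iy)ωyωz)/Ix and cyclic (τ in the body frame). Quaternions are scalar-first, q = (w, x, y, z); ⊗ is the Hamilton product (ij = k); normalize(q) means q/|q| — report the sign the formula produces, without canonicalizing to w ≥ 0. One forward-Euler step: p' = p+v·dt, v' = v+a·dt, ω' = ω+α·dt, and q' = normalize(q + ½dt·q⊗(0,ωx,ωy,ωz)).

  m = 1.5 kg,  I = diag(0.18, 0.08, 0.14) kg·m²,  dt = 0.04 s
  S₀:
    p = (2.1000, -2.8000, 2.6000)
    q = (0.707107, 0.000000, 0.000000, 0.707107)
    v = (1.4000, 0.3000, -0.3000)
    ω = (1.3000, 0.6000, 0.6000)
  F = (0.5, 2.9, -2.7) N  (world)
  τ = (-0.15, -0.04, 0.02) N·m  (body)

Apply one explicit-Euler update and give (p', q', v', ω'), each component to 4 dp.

new position p' = (2.1560, -2.7880, 2.5880)
v' = v + a·dt = (1.4133, 0.3773, -0.3720)
precession coupling ω×(Iω) = (0.0216, 0.0312, -0.0780)
α = I⁻¹(τ − ω×Iω) = (-0.9533, -0.8900, 0.7000)
ω + α·dt = (1.2619, 0.5644, 0.6280)
q⊗(0,ω) = (-0.4242642, 0.4949749, 1.3435033, 0.4242642)
q' = normalize(q + ½dt·q⊗(0,ω)) = (0.6983, 0.0099, 0.0269, 0.7152)

p' = (2.1560, -2.7880, 2.5880)
q' = (0.6983, 0.0099, 0.0269, 0.7152)
v' = (1.4133, 0.3773, -0.3720)
ω' = (1.2619, 0.5644, 0.6280)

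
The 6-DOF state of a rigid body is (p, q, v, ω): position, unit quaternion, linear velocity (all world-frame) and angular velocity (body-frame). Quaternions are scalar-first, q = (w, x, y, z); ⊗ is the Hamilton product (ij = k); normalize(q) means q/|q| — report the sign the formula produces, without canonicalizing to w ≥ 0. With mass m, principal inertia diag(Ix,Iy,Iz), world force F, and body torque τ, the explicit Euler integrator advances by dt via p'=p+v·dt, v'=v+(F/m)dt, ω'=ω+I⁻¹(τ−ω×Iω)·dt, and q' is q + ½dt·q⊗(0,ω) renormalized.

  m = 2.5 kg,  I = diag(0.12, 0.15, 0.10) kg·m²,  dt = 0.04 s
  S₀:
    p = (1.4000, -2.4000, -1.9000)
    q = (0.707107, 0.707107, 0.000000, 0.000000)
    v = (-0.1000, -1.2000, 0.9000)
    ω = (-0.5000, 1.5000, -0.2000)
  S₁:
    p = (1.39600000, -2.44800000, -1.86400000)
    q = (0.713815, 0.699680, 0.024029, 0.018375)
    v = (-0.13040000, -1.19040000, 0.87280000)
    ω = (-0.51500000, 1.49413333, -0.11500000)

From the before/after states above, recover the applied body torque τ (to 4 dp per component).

Δω = ω₁−ω₀ = (-0.01500000, -0.00586667, 0.08500000)
I·α + gyro = (-0.0300, -0.0200, 0.1900)

τ = (-0.0300, -0.0200, 0.1900)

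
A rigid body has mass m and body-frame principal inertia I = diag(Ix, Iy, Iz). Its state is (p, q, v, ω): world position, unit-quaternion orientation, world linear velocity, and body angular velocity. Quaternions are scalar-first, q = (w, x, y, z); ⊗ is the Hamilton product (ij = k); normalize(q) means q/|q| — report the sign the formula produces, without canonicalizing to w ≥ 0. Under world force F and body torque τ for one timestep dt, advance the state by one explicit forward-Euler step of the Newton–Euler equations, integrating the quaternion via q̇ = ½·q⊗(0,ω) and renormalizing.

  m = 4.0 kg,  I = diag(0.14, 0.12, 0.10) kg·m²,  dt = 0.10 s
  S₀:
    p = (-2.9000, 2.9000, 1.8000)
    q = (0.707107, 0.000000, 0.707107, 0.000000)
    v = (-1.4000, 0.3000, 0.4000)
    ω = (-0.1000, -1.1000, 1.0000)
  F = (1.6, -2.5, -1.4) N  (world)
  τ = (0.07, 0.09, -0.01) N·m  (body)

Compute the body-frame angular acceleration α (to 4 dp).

α = (0.3429, 0.7833, -0.0780)

precession coupling ω×(Iω) = (0.0220, -0.0040, -0.0022)
(τ − ω×Iω)/I = (0.3429, 0.7833, -0.0780)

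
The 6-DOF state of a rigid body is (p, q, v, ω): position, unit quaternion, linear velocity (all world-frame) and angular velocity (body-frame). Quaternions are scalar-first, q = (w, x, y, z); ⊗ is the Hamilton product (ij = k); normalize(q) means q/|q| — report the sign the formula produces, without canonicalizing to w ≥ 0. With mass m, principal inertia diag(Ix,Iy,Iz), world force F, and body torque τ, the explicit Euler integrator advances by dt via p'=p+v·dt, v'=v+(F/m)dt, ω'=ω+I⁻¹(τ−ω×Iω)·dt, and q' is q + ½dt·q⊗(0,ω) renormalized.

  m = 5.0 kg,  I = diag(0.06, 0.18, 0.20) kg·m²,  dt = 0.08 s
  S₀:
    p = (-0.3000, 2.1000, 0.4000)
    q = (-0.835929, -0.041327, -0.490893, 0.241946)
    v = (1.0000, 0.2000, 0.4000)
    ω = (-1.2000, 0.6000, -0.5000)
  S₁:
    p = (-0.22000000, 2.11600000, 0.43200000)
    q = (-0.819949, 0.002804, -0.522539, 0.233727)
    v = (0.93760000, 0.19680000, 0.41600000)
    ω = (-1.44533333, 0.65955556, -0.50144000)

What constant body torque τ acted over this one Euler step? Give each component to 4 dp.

ω₁ − ω₀ = (-0.24533333, 0.05955556, -0.00144000)
I·α + gyro = (-0.1900, 0.0500, -0.0900)

τ = (-0.1900, 0.0500, -0.0900)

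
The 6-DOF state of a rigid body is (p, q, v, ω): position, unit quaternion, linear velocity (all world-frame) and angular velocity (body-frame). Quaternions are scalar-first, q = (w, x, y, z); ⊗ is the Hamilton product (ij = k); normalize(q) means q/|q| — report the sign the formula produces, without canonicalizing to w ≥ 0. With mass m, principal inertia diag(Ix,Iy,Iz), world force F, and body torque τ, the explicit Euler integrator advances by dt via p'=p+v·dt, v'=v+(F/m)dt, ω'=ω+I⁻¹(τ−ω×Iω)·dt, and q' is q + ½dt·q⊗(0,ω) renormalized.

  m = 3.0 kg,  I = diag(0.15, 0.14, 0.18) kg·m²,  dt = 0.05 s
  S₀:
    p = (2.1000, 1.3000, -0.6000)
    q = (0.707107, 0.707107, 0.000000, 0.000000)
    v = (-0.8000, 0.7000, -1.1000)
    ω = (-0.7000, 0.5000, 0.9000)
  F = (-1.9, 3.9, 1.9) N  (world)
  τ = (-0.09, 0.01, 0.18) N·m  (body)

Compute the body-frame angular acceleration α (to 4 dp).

α = (-0.7200, -0.0636, 0.9806)

precession coupling ω×(Iω) = (0.0180, 0.0189, 0.0035)
angular accel α = (-0.7200, -0.0636, 0.9806)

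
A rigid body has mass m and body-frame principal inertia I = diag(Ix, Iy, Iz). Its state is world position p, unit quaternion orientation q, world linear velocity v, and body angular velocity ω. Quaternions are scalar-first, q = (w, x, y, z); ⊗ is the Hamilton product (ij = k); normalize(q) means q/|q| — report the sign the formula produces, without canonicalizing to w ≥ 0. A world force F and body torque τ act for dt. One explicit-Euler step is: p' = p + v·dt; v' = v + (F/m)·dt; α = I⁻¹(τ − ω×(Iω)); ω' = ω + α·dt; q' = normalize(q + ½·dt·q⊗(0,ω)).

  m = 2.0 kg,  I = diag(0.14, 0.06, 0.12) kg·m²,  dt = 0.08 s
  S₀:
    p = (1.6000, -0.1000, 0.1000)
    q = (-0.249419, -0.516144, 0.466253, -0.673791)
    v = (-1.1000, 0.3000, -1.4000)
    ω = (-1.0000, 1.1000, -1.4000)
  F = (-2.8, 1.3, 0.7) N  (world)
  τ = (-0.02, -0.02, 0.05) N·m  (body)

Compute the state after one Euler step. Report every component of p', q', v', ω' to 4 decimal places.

p' = (1.5120, -0.0760, -0.0120)
q' = (-0.3272, -0.5010, 0.4518, -0.6617)
v' = (-1.2120, 0.3520, -1.3720)
ω' = (-0.9586, 1.0360, -1.4253)

precession coupling ω×(Iω) = (-0.0924, 0.0280, 0.0880)
α = I⁻¹(τ − ω×Iω) = (0.5171, -0.8000, -0.3167)
ω + α·dt = (-0.9586, 1.0360, -1.4253)
q⊗(0,ω) = (-1.9723297, 0.3378349, -0.3231715, 0.2476812)
q + ½dt·q⊗(0,ω), renormalized = (-0.3272, -0.5010, 0.4518, -0.6617)
linear accel F/m = (-1.4000, 0.6500, 0.3500)
p + v·dt = (1.5120, -0.0760, -0.0120)
v + (F/m)dt = (-1.2120, 0.3520, -1.3720)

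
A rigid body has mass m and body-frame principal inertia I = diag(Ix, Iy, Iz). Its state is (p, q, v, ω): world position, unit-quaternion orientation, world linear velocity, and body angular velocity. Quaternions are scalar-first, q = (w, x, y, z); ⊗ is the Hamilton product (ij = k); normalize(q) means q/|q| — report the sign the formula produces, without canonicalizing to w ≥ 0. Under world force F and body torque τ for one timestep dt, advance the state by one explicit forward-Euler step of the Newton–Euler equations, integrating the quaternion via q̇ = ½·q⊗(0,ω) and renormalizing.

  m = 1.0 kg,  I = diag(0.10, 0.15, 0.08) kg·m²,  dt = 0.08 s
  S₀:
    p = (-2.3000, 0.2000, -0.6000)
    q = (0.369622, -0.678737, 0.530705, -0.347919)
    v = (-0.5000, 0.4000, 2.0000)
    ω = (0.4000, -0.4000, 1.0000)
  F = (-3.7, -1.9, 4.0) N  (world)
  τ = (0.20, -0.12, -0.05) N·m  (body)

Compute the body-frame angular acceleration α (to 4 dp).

α = (1.7200, -0.8533, -0.5250)

ω×(Iω) gyroscopic = (0.0280, 0.0080, -0.0080)
angular accel α = (1.7200, -0.8533, -0.5250)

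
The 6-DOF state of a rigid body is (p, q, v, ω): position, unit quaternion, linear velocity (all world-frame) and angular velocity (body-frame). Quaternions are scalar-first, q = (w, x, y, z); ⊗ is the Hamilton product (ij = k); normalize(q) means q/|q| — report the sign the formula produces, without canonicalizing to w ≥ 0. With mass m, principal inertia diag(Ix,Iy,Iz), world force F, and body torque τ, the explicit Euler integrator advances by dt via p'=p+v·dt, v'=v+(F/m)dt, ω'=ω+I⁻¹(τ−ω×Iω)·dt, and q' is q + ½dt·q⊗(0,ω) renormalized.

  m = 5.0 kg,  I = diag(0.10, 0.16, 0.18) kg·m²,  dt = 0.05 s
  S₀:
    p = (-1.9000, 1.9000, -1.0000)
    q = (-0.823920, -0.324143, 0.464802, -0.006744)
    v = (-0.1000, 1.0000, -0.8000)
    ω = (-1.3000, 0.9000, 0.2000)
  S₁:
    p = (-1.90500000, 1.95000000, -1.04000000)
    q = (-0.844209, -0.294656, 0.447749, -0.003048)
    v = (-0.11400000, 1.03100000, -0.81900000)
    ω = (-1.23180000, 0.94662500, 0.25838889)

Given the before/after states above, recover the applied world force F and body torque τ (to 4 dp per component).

F = (-1.4000, 3.1000, -1.9000)
τ = (0.1400, 0.1700, 0.1400)

v₁ − v₀ = (-0.01400000, 0.03100000, -0.01900000)
F = m·Δv/dt = (-1.4000, 3.1000, -1.9000)
Δω = ω₁−ω₀ = (0.06820000, 0.04662500, 0.05838889)
ω₀×(Iω₀) = (0.0036, 0.0208, -0.0702)
applied torque τ = (0.1400, 0.1700, 0.1400)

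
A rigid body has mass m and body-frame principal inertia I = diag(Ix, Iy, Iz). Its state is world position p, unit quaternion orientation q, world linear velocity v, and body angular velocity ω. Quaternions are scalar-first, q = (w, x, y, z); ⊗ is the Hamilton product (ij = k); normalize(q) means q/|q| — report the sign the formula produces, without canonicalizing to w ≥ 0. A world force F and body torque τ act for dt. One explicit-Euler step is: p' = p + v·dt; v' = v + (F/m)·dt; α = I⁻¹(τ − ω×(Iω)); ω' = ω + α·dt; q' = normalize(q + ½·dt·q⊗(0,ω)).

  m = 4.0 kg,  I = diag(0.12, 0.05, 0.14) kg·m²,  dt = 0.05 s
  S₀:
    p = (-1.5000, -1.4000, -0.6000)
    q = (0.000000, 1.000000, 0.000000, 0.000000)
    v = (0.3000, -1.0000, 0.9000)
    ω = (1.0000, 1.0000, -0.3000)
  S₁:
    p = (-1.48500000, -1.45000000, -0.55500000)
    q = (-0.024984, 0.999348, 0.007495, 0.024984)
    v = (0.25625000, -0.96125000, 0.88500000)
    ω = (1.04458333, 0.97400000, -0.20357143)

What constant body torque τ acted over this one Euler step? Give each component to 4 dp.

τ = (0.0800, -0.0200, 0.2000)

ω₁ − ω₀ = (0.04458333, -0.02600000, 0.09642857)
gyro term ω₀×Iω₀ = (-0.0270, 0.0060, -0.0700)
τ = I·(Δω/dt) + ω₀×(Iω₀) = (0.0800, -0.0200, 0.2000)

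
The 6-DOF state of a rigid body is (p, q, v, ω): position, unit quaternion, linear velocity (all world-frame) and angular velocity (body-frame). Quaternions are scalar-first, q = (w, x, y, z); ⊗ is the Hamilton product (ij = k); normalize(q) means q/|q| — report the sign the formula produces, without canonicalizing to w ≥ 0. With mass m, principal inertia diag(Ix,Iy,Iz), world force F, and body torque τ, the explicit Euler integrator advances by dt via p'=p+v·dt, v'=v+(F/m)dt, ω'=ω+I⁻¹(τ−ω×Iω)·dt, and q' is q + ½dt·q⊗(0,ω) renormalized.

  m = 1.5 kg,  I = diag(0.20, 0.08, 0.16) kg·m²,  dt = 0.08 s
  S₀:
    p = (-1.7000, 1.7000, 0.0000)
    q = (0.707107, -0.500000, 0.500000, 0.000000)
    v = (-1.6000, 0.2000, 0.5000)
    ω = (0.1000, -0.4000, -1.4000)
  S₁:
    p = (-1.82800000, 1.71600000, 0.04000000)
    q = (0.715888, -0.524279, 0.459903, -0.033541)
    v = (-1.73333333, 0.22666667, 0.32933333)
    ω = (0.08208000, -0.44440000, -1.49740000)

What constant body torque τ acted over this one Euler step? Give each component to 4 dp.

τ = (0.0000, -0.0500, -0.1900)

Δω = ω₁−ω₀ = (-0.01792000, -0.04440000, -0.09740000)
gyro term ω₀×Iω₀ = (0.0448, -0.0056, 0.0048)
applied torque τ = (0.0000, -0.0500, -0.1900)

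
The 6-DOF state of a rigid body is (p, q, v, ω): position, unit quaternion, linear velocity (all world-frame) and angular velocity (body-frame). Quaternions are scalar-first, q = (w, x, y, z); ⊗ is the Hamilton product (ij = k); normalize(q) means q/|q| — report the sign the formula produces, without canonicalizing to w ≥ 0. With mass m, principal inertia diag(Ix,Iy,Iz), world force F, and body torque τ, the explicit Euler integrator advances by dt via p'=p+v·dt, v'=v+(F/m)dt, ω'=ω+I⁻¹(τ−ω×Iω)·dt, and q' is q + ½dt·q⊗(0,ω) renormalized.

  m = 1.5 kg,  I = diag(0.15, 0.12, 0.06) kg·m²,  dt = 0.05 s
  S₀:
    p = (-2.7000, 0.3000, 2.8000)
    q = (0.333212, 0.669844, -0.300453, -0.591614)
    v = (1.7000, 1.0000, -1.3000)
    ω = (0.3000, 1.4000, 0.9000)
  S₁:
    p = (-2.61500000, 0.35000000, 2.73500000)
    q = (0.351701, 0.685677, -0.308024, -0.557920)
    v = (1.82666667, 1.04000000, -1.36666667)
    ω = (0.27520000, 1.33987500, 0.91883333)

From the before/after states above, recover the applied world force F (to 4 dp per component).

F = (3.8000, 1.2000, -2.0000)

Δv = v₁−v₀ = (0.12666667, 0.04000000, -0.06666667)
applied force F = (3.8000, 1.2000, -2.0000)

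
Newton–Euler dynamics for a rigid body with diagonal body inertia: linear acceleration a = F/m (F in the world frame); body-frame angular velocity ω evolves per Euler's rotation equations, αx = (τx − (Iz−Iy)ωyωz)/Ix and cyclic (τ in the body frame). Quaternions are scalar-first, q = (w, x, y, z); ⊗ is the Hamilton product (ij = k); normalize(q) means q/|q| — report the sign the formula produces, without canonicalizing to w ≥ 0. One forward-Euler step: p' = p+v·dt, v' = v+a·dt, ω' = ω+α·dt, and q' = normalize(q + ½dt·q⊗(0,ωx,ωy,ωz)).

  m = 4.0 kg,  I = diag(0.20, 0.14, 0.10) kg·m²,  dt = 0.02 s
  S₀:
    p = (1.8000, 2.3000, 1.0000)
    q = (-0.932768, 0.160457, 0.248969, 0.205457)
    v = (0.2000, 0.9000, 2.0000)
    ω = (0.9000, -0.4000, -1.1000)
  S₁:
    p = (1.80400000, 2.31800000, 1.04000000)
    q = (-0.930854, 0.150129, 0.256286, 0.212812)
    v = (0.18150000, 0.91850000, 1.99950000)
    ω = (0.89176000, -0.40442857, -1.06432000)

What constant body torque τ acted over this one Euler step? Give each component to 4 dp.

τ = (-0.1000, -0.1300, 0.2000)

Δω = ω₁−ω₀ = (-0.00824000, -0.00442857, 0.03568000)
ω₀×(Iω₀) = (-0.0176, -0.0990, 0.0216)
applied torque τ = (-0.1000, -0.1300, 0.2000)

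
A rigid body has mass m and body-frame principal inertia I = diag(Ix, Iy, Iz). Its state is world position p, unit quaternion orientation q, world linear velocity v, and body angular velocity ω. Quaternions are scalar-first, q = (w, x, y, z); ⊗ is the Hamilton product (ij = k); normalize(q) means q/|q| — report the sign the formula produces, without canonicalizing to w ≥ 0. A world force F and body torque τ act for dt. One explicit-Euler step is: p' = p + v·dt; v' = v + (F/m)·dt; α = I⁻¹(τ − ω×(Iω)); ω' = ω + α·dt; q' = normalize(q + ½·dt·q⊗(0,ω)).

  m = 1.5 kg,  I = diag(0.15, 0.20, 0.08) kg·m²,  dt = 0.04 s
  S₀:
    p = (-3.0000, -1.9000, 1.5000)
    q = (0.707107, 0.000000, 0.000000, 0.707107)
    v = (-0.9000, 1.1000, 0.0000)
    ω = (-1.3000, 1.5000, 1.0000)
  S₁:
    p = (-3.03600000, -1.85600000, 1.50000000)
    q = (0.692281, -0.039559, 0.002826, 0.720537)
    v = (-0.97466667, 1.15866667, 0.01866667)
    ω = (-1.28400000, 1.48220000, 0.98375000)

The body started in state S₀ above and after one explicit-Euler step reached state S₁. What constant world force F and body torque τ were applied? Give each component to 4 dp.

Δv = v₁−v₀ = (-0.07466667, 0.05866667, 0.01866667)
F = m·Δv/dt = (-2.8000, 2.2000, 0.7000)
ω₁ − ω₀ = (0.01600000, -0.01780000, -0.01625000)
applied torque τ = (-0.1200, -0.1800, -0.1300)

F = (-2.8000, 2.2000, 0.7000)
τ = (-0.1200, -0.1800, -0.1300)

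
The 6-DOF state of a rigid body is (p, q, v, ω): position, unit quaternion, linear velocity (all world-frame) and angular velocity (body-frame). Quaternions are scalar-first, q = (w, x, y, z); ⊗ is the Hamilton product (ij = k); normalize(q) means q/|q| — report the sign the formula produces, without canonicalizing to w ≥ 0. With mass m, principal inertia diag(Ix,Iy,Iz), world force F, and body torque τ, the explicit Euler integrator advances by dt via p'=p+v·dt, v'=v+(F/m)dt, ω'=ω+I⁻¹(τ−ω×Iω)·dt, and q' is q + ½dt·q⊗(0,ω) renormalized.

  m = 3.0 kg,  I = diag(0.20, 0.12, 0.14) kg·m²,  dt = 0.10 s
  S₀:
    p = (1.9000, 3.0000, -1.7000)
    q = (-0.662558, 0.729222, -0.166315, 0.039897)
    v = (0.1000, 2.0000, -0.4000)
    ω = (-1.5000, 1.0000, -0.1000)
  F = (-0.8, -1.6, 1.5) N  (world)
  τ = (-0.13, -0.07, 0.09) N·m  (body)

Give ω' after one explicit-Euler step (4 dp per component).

ω' = (-1.5640, 0.9342, -0.1214)

ω×(Iω) gyroscopic = (-0.0020, 0.0090, 0.1200)
angular accel α = (-0.6400, -0.6583, -0.2143)
ω' = ω + α·dt = (-1.5640, 0.9342, -0.1214)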